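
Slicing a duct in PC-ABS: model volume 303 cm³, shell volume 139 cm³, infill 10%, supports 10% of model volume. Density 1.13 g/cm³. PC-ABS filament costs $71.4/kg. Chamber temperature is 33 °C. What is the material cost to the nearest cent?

Volume inside the shell: 303 − 139 → 164 cm³.
Infill deposited = 0.10 × 164 = 16.4 cm³.
Support = 0.10 × 303 = 30.3 cm³.
Deposited volume = 139 + 16.4 + 30.3 = 185.7 cm³.
Mass = 185.7 × 1.13 = 209.841 g.
Cost = 209.841 g / 1000 × $71.4/kg = $14.98.

$14.98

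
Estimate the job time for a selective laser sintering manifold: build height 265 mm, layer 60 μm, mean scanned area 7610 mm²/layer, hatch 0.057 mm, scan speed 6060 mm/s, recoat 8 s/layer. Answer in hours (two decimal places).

Number of layers: 265 / 0.06 → 4417 (rounded up).
Scan path per layer: 7610 / 0.057 → 133508.8 mm.
Scan time per layer: 133508.8 / 6060 → 22.0312 s.
Per-layer time = 22.0312 + 8 = 30.0312 s.
Total: 4417 × 30.0312 s = 132647.8104 s → 36.85 hours.

36.85 hours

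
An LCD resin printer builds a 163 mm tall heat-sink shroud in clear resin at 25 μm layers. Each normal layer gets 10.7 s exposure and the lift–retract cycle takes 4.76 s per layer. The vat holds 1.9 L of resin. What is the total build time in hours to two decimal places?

Layers = ⌈163/0.025⌉ = 6520.
Per-layer time = 10.7 + 4.76 = 15.46 s.
Total = 6520 × 15.46 = 100799.2 s = 28.00 hours.

28.00 hours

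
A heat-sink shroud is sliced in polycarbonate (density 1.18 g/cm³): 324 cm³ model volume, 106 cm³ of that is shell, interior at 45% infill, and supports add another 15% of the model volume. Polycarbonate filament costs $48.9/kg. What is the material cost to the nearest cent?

$14.58

Interior volume: 324 − 106 → 218 cm³.
Infill volume: 0.45 × 218 → 98.1 cm³.
Support: 0.15 × 324 → 48.6 cm³.
Deposited volume = 106 + 98.1 + 48.6, so 252.7 cm³.
Mass = 252.7 × 1.18 = 298.186 g.
Cost = 298.186 g / 1000 × $48.9/kg = $14.58.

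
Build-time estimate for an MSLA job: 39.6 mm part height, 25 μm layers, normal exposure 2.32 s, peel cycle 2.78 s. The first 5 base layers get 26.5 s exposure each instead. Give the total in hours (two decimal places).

Layers = ⌈39.6/0.025⌉ = 1584.
Bottom layers = 5 × (26.5 + 2.78) = 146.4 s.
Normal layers = 1579 × (2.32 + 2.78), so 8052.9 s.
Total = 146.4 + 8052.9 = 8199.3 s = 2.28 hours.

2.28 hours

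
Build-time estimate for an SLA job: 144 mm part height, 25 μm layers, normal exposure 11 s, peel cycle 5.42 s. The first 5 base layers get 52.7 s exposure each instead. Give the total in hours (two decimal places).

Layers = ⌈144/0.025⌉ = 5760.
Burn-in layers: 5 × (52.7 + 5.42) → 290.6 s.
Remaining layers: 5755 × (11 + 5.42) → 94497.1 s.
Total = 290.6 + 94497.1 = 94787.7 s = 26.33 hours.

26.33 hours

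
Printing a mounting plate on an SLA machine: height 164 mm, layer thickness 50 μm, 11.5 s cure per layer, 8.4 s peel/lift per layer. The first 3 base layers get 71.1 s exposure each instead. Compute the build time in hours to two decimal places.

Number of layers: 164 / 0.05 → 3280 (rounded up).
Base layers = 3 × (71.1 + 8.4) = 238.5 s.
Regular layers = 3277 × (11.5 + 8.4) = 65212.3 s.
Sum: 238.5 + 65212.3 = 65450.8 s → 18.18 hours.

18.18 hours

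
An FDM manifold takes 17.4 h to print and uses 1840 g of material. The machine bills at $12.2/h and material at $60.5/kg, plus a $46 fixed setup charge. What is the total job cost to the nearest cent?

$369.60

Machine cost = 12.2 × 17.4 = $212.28.
Material cost = 60.5 × 1840/1000 = $111.32.
Adding setup: 212.28 + 111.32 + 46 → $369.60.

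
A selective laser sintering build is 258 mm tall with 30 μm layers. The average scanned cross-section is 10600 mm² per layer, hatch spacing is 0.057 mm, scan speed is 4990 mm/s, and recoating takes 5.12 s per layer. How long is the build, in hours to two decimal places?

101.26 hours

Layer count = ceil(258 / 0.03) = 8600.
Per-layer scan distance = 10600 / 0.057 = 185964.9 mm.
Laser time per layer = 185964.9 / 4990, so 37.2675 s.
Layer cycle = 37.2675 + 5.12, so 42.3875 s.
Build time = 8600 × 42.3875 = 364532.5 s = 101.26 hours.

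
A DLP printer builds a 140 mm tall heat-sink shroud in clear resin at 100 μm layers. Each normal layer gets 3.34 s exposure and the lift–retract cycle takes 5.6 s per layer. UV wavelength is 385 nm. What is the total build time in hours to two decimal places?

3.48 hours

Layers = ⌈140/0.1⌉ = 1400.
Per-layer time = 3.34 + 5.6, so 8.94 s.
Total = 1400 × 8.94 = 12516 s = 3.48 hours.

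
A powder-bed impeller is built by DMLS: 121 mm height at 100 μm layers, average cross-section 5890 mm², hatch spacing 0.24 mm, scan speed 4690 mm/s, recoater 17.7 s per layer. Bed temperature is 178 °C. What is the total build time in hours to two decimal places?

Number of layers: 121 / 0.1 → 1210 (rounded up).
Per-layer scan distance: 5890 / 0.24 → 24541.7 mm.
Scan time per layer: 24541.7 / 4690 → 5.2328 s.
Layer cycle = 5.2328 + 17.7 = 22.9328 s.
Total: 1210 × 22.9328 s = 27748.688 s → 7.71 hours.

7.71 hours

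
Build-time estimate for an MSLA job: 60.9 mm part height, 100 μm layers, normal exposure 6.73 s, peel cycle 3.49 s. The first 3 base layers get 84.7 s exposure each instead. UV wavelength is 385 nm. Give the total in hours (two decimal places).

Layer count = ceil(60.9 / 0.1) = 609.
Burn-in layers = 3 × (84.7 + 3.49), so 264.57 s.
Normal layers = 606 × (6.73 + 3.49) = 6193.32 s.
Sum: 264.57 + 6193.32 = 6457.89 s → 1.79 hours.

1.79 hours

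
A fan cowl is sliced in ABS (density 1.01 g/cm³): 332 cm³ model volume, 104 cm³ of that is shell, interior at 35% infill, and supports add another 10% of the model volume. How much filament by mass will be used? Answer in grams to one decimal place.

Volume inside the shell = 332 − 104, so 228 cm³.
Infill volume: 0.35 × 228 → 79.8 cm³.
Support = 0.10 × 332 = 33.2 cm³.
Total printed volume: 104 + 79.8 + 33.2 → 217 cm³.
Mass = 217 × 1.01 = 219.17 g.

219.2 g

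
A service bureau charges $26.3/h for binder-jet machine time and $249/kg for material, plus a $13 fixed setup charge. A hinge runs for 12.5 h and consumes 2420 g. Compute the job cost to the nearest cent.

Machine cost = 26.3 × 12.5, so $328.75.
Feedstock cost = 249 × 2420/1000 = $602.58.
Total = 328.75 + 602.58 + 13 = $944.33.

$944.33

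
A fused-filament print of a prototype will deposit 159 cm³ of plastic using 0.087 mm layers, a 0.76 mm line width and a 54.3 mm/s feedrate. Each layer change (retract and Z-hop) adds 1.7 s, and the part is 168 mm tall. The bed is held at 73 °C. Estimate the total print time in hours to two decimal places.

13.21 hours

Bead cross-section: 0.087 × 0.76 → 0.06612 mm².
Total extruded path = 159000/0.06612 = 2404718.7 mm.
Print-move time = 2404718.7 / 54.3, so 44285.8 s.
Number of layers: 168 / 0.087 → 1932 (rounded up).
Z-hop total: 1932 × 1.7 → 3284.4 s.
Total = 44285.8 + 3284.4 = 47570.2 s = 13.21 hours.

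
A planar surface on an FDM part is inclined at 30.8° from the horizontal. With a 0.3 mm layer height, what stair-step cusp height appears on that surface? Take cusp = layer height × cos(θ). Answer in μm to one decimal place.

257.7 μm

cos(30.8°) = 0.8590, so cusp = 0.3 × 0.8590 = 0.2577 mm → 257.7 μm.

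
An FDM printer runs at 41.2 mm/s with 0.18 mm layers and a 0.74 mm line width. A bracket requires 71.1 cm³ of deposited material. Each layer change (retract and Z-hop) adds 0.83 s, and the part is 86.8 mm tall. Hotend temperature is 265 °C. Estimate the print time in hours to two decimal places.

3.71 hours

Extrusion cross-section: 0.18 × 0.74 → 0.1332 mm².
Toolpath length = 71.1 cm³ / 0.1332 mm² = 71100 / 0.1332 = 533783.8 mm.
Print-move time = 533783.8 / 41.2 = 12955.9 s.
Layers = ⌈86.8/0.18⌉ = 483.
Layer-change overhead = 483 × 0.83 = 400.89 s.
Total = 12955.9 + 400.89 = 13356.79 s = 3.71 hours.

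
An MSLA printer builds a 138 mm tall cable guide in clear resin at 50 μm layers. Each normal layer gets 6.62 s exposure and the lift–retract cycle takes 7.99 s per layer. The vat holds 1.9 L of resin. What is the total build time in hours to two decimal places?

Layer count = ceil(138 / 0.05) = 2760.
Per-layer time = 6.62 + 7.99, so 14.61 s.
Total = 2760 × 14.61 = 40323.6 s = 11.20 hours.

11.20 hours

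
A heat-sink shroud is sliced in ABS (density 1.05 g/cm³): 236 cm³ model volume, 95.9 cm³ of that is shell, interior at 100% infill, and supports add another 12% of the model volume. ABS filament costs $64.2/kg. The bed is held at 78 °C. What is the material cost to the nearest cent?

$17.82

Infill region = 236 − 95.9, so 140.1 cm³.
Infill volume = 1.00 × 140.1, so 140.1 cm³.
Support = 0.12 × 236, so 28.32 cm³.
Total printed volume = 95.9 + 140.1 + 28.32 = 264.32 cm³.
Mass = 264.32 × 1.05 = 277.536 g.
At $64.2/kg: 277.536/1000 × 64.2 = $17.82.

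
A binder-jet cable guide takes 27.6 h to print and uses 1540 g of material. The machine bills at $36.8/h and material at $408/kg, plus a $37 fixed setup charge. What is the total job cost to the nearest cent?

Machine cost: 36.8 × 27.6 → $1015.68.
Material charge = 408 × 1540/1000 = $628.32.
Total = 1015.68 + 628.32 + 37 = $1681.00.

$1681.00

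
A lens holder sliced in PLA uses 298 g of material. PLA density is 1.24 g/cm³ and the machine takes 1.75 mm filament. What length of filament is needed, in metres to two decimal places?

99.91 m

Extruded volume: 298/1.24 = 240.3226 cm³ (240322.6 mm³).
Filament cross-section = π × (1.75/2)² = 2.4053 mm².
Length = 240322.6 / 2.4053 = 99913.77 mm = 99.91 m.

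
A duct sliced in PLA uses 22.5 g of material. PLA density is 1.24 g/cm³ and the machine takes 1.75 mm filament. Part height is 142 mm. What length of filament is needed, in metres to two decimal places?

7.54 m

Extruded volume: 22.5/1.24 = 18.1452 cm³ (18145.2 mm³).
Cross-section of 1.75 mm filament: π·(1.75/2)² = 2.4053 mm².
Length = 18145.2 / 2.4053 = 7543.84 mm = 7.54 m.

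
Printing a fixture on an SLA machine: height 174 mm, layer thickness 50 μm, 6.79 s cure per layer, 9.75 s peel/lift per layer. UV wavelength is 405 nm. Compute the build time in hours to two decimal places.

15.99 hours

Number of layers: 174 / 0.05 → 3480 (rounded up).
Cycle time: 6.79 + 9.75 → 16.54 s.
Build time: 3480 × 16.54 s = 57559.2 s, i.e. 15.99 hours.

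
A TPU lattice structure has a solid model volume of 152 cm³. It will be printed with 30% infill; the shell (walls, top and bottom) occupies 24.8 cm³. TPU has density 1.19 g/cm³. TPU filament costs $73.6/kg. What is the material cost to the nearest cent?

$5.51

Infill region = 152 − 24.8, so 127.2 cm³.
Infill volume: 0.30 × 127.2 → 38.16 cm³.
Total printed volume = 24.8 + 38.16 = 62.96 cm³.
Mass: 62.96 × 1.19 → 74.9224 g.
At $73.6/kg: 74.9224/1000 × 73.6 = $5.51.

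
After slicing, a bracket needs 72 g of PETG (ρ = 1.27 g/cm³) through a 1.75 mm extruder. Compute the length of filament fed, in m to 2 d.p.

23.57 m

Extruded volume: 72/1.27 = 56.6929 cm³ (56692.9 mm³).
Cross-section of 1.75 mm filament: π·(1.75/2)² = 2.4053 mm².
Length = 56692.9 / 2.4053 = 23569.99 mm = 23.57 m.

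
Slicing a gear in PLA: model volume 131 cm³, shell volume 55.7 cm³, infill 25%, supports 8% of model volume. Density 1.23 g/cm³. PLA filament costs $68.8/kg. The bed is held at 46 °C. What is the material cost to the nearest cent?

$7.19

Infill region: 131 − 55.7 → 75.3 cm³.
Deposited infill = 0.25 × 75.3, so 18.825 cm³.
Support = 0.08 × 131 = 10.48 cm³.
Total extruded: 55.7 + 18.825 + 10.48 → 85.005 cm³.
Mass = 85.005 × 1.23 = 104.55615 g.
Cost = 104.55615 g / 1000 × $68.8/kg = $7.19.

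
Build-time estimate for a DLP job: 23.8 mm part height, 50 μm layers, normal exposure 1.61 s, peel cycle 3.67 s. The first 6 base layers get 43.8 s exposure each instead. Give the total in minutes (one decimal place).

46.1 minutes

Layer count = ceil(23.8 / 0.05) = 476.
Burn-in layers = 6 × (43.8 + 3.67) = 284.82 s.
Remaining layers = 470 × (1.61 + 3.67), so 2481.6 s.
Sum: 284.82 + 2481.6 = 2766.42 s → 46.1 minutes.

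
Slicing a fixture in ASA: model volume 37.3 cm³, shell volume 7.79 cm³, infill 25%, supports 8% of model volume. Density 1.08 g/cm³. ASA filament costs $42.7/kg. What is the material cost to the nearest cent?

Interior volume = 37.3 − 7.79, so 29.51 cm³.
Infill deposited = 0.25 × 29.51 = 7.3775 cm³.
Support: 0.08 × 37.3 → 2.984 cm³.
Total extruded: 7.79 + 7.3775 + 2.984 → 18.1515 cm³.
Mass: 18.1515 × 1.08 → 19.60362 g.
Cost = 19.60362 g / 1000 × $42.7/kg = $0.84.

$0.84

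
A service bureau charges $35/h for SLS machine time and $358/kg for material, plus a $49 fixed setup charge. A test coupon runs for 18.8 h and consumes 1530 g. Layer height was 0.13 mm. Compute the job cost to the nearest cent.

Time charge: 35 × 18.8 → $658.00.
Material charge = 358 × 1530/1000, so $547.74.
Adding setup: 658.00 + 547.74 + 49 → $1254.74.

$1254.74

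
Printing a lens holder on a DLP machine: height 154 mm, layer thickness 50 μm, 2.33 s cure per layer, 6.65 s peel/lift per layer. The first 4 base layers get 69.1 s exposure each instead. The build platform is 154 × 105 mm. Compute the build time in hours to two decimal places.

Layers = ⌈154/0.05⌉ = 3080.
Burn-in layers = 4 × (69.1 + 6.65) = 303 s.
Regular layers = 3076 × (2.33 + 6.65) = 27622.48 s.
Sum: 303 + 27622.48 = 27925.48 s → 7.76 hours.

7.76 hours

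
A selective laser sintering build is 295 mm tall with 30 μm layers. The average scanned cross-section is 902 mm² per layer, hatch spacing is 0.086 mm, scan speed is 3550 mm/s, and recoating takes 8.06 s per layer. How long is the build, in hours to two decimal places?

30.09 hours

Layers = ⌈295/0.03⌉ = 9834.
Scan path per layer = 902 / 0.086 = 10488.4 mm.
Laser time per layer = 10488.4 / 3550 = 2.9545 s.
Layer cycle = 2.9545 + 8.06, so 11.0145 s.
Build time = 9834 × 11.0145 = 108316.593 s = 30.09 hours.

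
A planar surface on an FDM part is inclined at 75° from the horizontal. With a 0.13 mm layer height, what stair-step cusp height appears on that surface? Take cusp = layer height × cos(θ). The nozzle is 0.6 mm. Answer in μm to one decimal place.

33.6 μm

h_c = t·cos θ = 0.13 × 0.2588 = 0.033644 mm (33.6 μm).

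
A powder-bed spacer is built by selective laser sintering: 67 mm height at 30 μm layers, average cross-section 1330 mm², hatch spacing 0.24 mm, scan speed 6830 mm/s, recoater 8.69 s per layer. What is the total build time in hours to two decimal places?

Layers = ⌈67/0.03⌉ = 2234.
Scan path per layer = 1330 / 0.24 = 5541.7 mm.
Scan time per layer: 5541.7 / 6830 → 0.8114 s.
Per-layer time = 0.8114 + 8.69 = 9.5014 s.
2234 layers × 9.5014 s/layer = 21226.1276 s, i.e. 5.90 hours.

5.90 hours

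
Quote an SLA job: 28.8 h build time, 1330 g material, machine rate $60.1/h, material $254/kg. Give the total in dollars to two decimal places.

$2068.70

Machine-time cost = 60.1 × 28.8 = $1730.88.
Material charge = 254 × 1330/1000 = $337.82.
Total = 1730.88 + 337.82 = $2068.70.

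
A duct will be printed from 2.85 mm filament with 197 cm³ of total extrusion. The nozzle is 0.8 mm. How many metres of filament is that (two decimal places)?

30.88 m

Filament cross-section = π × (2.85/2)² = 6.3794 mm².
L = 197000 mm³ / 6.3794 mm² = 30880.65 mm, i.e. 30.88 m.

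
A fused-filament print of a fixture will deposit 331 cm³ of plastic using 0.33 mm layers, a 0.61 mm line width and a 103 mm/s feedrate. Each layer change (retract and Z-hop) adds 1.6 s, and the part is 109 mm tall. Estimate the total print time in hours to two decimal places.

Line area: 0.33 × 0.61 → 0.2013 mm².
Path length: 331000 mm³ / 0.2013 mm² → 1644312 mm.
Extrusion time = 1644312 / 103 = 15964.2 s.
Layers = ⌈109/0.33⌉ = 331.
Layer-change overhead = 331 × 1.6, so 529.6 s.
Total = 15964.2 + 529.6 = 16493.8 s = 4.58 hours.

4.58 hours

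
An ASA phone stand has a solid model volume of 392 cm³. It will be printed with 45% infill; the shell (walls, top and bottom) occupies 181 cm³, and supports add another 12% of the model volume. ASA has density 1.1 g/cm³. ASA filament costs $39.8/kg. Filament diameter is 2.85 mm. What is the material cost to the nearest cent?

Infill region = 392 − 181 = 211 cm³.
Deposited infill = 0.45 × 211, so 94.95 cm³.
Support: 0.12 × 392 → 47.04 cm³.
Deposited volume = 181 + 94.95 + 47.04 = 322.99 cm³.
Mass = 322.99 × 1.1, so 355.289 g.
At $39.8/kg: 355.289/1000 × 39.8 = $14.14.

$14.14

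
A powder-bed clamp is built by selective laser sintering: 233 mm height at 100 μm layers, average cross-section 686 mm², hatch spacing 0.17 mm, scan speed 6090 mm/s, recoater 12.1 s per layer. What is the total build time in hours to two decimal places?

8.26 hours

Layer count = ceil(233 / 0.1) = 2330.
Per-layer scan distance: 686 / 0.17 → 4035.3 mm.
Scan time per layer = 4035.3 / 6090, so 0.6626 s.
Time per layer = 0.6626 + 12.1, so 12.7626 s.
Build time = 2330 × 12.7626 = 29736.858 s = 8.26 hours.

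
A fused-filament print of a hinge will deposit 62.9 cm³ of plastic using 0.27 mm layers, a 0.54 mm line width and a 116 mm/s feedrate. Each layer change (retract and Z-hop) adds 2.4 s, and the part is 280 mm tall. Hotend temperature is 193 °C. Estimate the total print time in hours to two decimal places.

1.73 hours

Extrusion cross-section = 0.27 × 0.54 = 0.1458 mm².
Toolpath length = 62.9 cm³ / 0.1458 mm² = 62900 / 0.1458 = 431412.9 mm.
Extrusion time = 431412.9 / 116, so 3719.1 s.
Layers = ⌈280/0.27⌉ = 1038.
Layer-change overhead = 1038 × 2.4 = 2491.2 s.
Total = 3719.1 + 2491.2 = 6210.3 s = 1.73 hours.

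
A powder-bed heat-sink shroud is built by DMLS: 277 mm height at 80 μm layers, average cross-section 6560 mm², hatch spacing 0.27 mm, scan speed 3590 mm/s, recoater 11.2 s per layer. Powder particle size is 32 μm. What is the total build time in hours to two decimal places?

Layers = ⌈277/0.08⌉ = 3463.
Per-layer scan distance = 6560 / 0.27, so 24296.3 mm.
Scan time per layer = 24296.3 / 3590, so 6.7678 s.
Time per layer = 6.7678 + 11.2, so 17.9678 s.
Build time = 3463 × 17.9678 = 62222.4914 s = 17.28 hours.

17.28 hours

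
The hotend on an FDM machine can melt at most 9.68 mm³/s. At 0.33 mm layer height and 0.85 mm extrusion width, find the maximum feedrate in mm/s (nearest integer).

Extrusion cross-section: 0.33 × 0.85 → 0.2805 mm².
v_max = Q/A = 9.68/0.2805 = 34.51 mm/s → 35 mm/s.

35 mm/s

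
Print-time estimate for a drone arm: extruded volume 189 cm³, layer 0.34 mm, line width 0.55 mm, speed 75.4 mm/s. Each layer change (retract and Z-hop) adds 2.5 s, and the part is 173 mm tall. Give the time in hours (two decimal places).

4.08 hours

Line area: 0.34 × 0.55 → 0.187 mm².
Toolpath length = 189 cm³ / 0.187 mm² = 189000 / 0.187 = 1010695.2 mm.
Extrusion time = 1010695.2 / 75.4, so 13404.4 s.
Number of layers: 173 / 0.34 → 509 (rounded up).
Non-print overhead: 509 × 2.5 → 1272.5 s.
Total = 13404.4 + 1272.5 = 14676.9 s = 4.08 hours.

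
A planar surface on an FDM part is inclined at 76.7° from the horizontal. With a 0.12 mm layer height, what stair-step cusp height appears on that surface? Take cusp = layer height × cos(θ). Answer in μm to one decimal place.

h_c = t·cos θ = 0.12 × 0.2300 = 0.0276 mm (27.6 μm).

27.6 μm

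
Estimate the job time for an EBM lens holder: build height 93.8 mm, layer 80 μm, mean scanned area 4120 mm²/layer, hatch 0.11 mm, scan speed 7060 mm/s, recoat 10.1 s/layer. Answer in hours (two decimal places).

Layer count = ceil(93.8 / 0.08) = 1173.
Per-layer scan distance = 4120 / 0.11, so 37454.5 mm.
Per-layer scan time = 37454.5 / 7060, so 5.3052 s.
Layer cycle = 5.3052 + 10.1 = 15.4052 s.
1173 layers × 15.4052 s/layer = 18070.2996 s, i.e. 5.02 hours.

5.02 hours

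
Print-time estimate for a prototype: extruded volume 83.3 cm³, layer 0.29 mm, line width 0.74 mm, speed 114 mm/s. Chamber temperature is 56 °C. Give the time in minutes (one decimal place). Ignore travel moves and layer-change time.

Bead cross-section: 0.29 × 0.74 → 0.2146 mm².
Total extruded path = 83300/0.2146 = 388164 mm.
Time extruding = 388164 / 114 = 3404.9 s.
That's 3404.9 s → 56.7 minutes.

56.7 minutes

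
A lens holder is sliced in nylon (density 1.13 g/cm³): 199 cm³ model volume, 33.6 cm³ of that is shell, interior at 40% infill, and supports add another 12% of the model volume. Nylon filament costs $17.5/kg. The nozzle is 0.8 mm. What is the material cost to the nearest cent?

Infill region = 199 − 33.6 = 165.4 cm³.
Deposited infill = 0.40 × 165.4, so 66.16 cm³.
Support: 0.12 × 199 → 23.88 cm³.
Total printed volume = 33.6 + 66.16 + 23.88, so 123.64 cm³.
Mass: 123.64 × 1.13 → 139.7132 g.
At $17.5/kg: 139.7132/1000 × 17.5 = $2.44.

$2.44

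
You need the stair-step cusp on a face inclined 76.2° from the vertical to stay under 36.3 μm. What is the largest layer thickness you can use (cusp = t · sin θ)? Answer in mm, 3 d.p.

sin(76.2°) = 0.9711; t_max = 0.0363/0.9711 = 0.037 mm.

0.037 mm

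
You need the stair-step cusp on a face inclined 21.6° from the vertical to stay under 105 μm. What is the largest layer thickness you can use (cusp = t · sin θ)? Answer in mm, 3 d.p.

0.285 mm

sin(21.6°) = 0.3681; t_max = 0.105/0.3681 = 0.285 mm.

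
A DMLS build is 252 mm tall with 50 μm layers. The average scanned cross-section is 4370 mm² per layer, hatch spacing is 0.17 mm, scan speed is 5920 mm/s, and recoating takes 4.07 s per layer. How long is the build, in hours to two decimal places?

11.78 hours

Layer count = ceil(252 / 0.05) = 5040.
Scan path per layer = 4370 / 0.17 = 25705.9 mm.
Scan time per layer: 25705.9 / 5920 → 4.3422 s.
Layer cycle: 4.3422 + 4.07 → 8.4122 s.
Total: 5040 × 8.4122 s = 42397.488 s → 11.78 hours.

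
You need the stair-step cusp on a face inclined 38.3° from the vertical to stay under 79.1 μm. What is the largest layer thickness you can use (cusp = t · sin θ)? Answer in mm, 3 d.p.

0.128 mm

sin(38.3°) = 0.6198; t_max = 0.0791/0.6198 = 0.128 mm.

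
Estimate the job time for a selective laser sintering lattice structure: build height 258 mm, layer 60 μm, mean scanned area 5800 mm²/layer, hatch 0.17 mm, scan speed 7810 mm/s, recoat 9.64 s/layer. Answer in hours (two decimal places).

Number of layers: 258 / 0.06 → 4300 (rounded up).
Scan path per layer: 5800 / 0.17 → 34117.6 mm.
Scan time per layer: 34117.6 / 7810 → 4.3685 s.
Per-layer time: 4.3685 + 9.64 → 14.0085 s.
Total: 4300 × 14.0085 s = 60236.55 s → 16.73 hours.

16.73 hours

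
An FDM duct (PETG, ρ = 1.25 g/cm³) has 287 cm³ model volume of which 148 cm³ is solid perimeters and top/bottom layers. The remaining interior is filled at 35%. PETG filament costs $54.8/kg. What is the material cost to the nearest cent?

Interior volume = 287 − 148 = 139 cm³.
Infill deposited = 0.35 × 139, so 48.65 cm³.
Total extruded = 148 + 48.65 = 196.65 cm³.
Mass: 196.65 × 1.25 → 245.8125 g.
At $54.8/kg: 245.8125/1000 × 54.8 = $13.47.

$13.47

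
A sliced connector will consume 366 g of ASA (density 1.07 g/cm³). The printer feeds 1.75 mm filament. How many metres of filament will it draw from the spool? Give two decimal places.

Volume = 366 g / 1.07 g·cm⁻³ = 342.0561 cm³ = 342056.1 mm³.
Filament cross-section = π × (1.75/2)² = 2.4053 mm².
Length = 342056.1 / 2.4053 = 142209.33 mm = 142.21 m.

142.21 m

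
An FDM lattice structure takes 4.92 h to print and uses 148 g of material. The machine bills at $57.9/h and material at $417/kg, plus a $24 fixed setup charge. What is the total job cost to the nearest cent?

Time charge = 57.9 × 4.92, so $284.868.
Feedstock cost = 417 × 148/1000 = $61.716.
Total = 284.868 + 61.716 + 24 = 370.584 ≈ $370.58.

$370.58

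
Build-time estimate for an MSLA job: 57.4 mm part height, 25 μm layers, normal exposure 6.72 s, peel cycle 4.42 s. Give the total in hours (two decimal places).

7.10 hours

Number of layers: 57.4 / 0.025 → 2296 (rounded up).
Cycle time = 6.72 + 4.42 = 11.14 s.
Build time: 2296 × 11.14 s = 25577.44 s, i.e. 7.10 hours.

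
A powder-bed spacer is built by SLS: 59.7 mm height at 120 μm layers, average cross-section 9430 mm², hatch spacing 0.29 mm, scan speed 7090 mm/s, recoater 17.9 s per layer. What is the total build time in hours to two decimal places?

3.11 hours

Layers = ⌈59.7/0.12⌉ = 498.
Hatch length per layer = 9430 / 0.29, so 32517.2 mm.
Per-layer scan time: 32517.2 / 7090 → 4.5863 s.
Time per layer = 4.5863 + 17.9 = 22.4863 s.
498 layers × 22.4863 s/layer = 11198.1774 s, i.e. 3.11 hours.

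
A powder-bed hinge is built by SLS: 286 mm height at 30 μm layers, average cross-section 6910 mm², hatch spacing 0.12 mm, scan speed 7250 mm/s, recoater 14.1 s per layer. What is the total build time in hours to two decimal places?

Layer count = ceil(286 / 0.03) = 9534.
Hatch length per layer = 6910 / 0.12 = 57583.3 mm.
Scan time per layer = 57583.3 / 7250 = 7.9425 s.
Layer cycle = 7.9425 + 14.1 = 22.0425 s.
Build time = 9534 × 22.0425 = 210153.195 s = 58.38 hours.

58.38 hours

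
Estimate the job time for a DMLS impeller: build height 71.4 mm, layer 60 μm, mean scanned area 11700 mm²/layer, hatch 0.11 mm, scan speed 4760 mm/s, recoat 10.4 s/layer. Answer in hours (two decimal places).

Layers = ⌈71.4/0.06⌉ = 1190.
Per-layer scan distance = 11700 / 0.11, so 106363.6 mm.
Laser time per layer = 106363.6 / 4760, so 22.3453 s.
Time per layer = 22.3453 + 10.4 = 32.7453 s.
1190 layers × 32.7453 s/layer = 38966.907 s, i.e. 10.82 hours.

10.82 hours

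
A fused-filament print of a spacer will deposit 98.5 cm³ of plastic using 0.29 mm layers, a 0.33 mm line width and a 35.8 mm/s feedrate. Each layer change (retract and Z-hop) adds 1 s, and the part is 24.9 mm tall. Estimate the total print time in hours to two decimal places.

8.01 hours

Extrusion cross-section = 0.29 × 0.33 = 0.0957 mm².
Toolpath length = 98.5 cm³ / 0.0957 mm² = 98500 / 0.0957 = 1029258.1 mm.
Extrusion time = 1029258.1 / 35.8 = 28750.2 s.
Number of layers: 24.9 / 0.29 → 86 (rounded up).
Non-print overhead = 86 × 1 = 86 s.
Total = 28750.2 + 86 = 28836.2 s = 8.01 hours.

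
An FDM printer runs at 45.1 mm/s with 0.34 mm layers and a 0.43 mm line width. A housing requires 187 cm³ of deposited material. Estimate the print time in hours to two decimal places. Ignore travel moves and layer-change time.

7.88 hours

Extrusion cross-section: 0.34 × 0.43 → 0.1462 mm².
Path length: 187000 mm³ / 0.1462 mm² → 1279069.8 mm.
Time extruding = 1279069.8 / 45.1, so 28360.7 s.
That's 28360.7 s → 7.88 hours.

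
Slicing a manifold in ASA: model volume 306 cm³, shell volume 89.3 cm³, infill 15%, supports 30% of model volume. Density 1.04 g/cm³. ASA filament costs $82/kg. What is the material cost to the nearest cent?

$18.22

Interior volume = 306 − 89.3 = 216.7 cm³.
Deposited infill: 0.15 × 216.7 → 32.505 cm³.
Support = 0.30 × 306, so 91.8 cm³.
Total printed volume = 89.3 + 32.505 + 91.8, so 213.605 cm³.
Mass: 213.605 × 1.04 → 222.1492 g.
Cost = 222.1492 g / 1000 × $82/kg = $18.22.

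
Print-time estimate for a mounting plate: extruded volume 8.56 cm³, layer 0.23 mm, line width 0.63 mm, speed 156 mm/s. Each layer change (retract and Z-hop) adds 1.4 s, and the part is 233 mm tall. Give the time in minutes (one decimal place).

30.0 minutes

Extrusion cross-section = 0.23 × 0.63, so 0.1449 mm².
Toolpath length = 8.56 cm³ / 0.1449 mm² = 8560 / 0.1449 = 59075.2 mm.
Time extruding = 59075.2 / 156 = 378.7 s.
Layer count = ceil(233 / 0.23) = 1014.
Layer-change overhead: 1014 × 1.4 → 1419.6 s.
Total = 378.7 + 1419.6 = 1798.3 s = 30.0 minutes.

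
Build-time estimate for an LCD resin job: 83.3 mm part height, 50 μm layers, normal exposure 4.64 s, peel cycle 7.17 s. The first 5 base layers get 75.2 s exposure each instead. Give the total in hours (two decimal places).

5.56 hours

Layers = ⌈83.3/0.05⌉ = 1666.
Base layers = 5 × (75.2 + 7.17), so 411.85 s.
Regular layers = 1661 × (4.64 + 7.17) = 19616.41 s.
Sum: 411.85 + 19616.41 = 20028.26 s → 5.56 hours.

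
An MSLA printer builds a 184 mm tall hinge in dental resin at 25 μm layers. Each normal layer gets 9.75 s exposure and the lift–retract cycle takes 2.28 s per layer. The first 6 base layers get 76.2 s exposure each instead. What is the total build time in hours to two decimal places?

24.71 hours

Number of layers: 184 / 0.025 → 7360 (rounded up).
Burn-in layers = 6 × (76.2 + 2.28), so 470.88 s.
Remaining layers = 7354 × (9.75 + 2.28) = 88468.62 s.
Sum: 470.88 + 88468.62 = 88939.5 s → 24.71 hours.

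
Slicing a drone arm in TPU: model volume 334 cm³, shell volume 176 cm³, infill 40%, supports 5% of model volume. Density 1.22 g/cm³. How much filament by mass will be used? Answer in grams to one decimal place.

312.2 g

Volume inside the shell = 334 − 176 = 158 cm³.
Deposited infill: 0.40 × 158 → 63.2 cm³.
Support = 0.05 × 334, so 16.7 cm³.
Total extruded = 176 + 63.2 + 16.7, so 255.9 cm³.
Mass: 255.9 × 1.22 → 312.198 g.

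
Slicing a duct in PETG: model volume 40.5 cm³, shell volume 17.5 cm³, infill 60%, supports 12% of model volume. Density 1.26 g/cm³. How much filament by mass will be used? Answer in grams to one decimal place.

45.6 g

Infill region = 40.5 − 17.5, so 23 cm³.
Infill deposited = 0.60 × 23 = 13.8 cm³.
Support: 0.12 × 40.5 → 4.86 cm³.
Deposited volume = 17.5 + 13.8 + 4.86 = 36.16 cm³.
Mass = 36.16 × 1.26 = 45.5616 g.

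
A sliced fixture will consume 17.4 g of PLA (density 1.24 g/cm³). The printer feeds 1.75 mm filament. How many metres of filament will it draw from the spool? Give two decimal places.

Volume = 17.4 g / 1.24 g·cm⁻³ = 14.0323 cm³ = 14032.3 mm³.
Filament cross-section = π × (1.75/2)² = 2.4053 mm².
L = V/A = 14032.3/2.4053 = 5833.91 mm → 5.83 m.

5.83 m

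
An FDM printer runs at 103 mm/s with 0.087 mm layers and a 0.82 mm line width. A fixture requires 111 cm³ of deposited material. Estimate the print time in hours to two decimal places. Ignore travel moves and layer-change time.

4.20 hours

Extrusion cross-section = 0.087 × 0.82 = 0.07134 mm².
Path length: 111000 mm³ / 0.07134 mm² → 1555929.4 mm.
Time extruding = 1555929.4 / 103 = 15106.1 s.
That's 15106.1 s → 4.20 hours.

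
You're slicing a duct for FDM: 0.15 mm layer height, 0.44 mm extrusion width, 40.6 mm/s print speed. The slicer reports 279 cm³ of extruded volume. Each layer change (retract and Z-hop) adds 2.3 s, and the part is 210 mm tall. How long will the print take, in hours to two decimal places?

Extrusion cross-section = 0.15 × 0.44 = 0.066 mm².
Path length: 279000 mm³ / 0.066 mm² → 4227272.7 mm.
Print-move time: 4227272.7 / 40.6 → 104120 s.
Layers = ⌈210/0.15⌉ = 1400.
Layer-change overhead = 1400 × 2.3 = 3220 s.
Total = 104120 + 3220 = 107340 s = 29.82 hours.

29.82 hours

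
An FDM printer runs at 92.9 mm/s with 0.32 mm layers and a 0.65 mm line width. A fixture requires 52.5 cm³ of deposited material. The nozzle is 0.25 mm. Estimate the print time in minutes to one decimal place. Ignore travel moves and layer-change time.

45.3 minutes

Extrusion cross-section = 0.32 × 0.65 = 0.208 mm².
Toolpath length = 52.5 cm³ / 0.208 mm² = 52500 / 0.208 = 252403.8 mm.
Time extruding = 252403.8 / 92.9 = 2716.9 s.
Converting: 2716.9 s = 45.3 minutes.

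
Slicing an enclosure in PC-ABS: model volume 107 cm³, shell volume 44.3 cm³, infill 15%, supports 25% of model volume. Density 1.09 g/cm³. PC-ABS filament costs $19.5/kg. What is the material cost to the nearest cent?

Volume inside the shell = 107 − 44.3, so 62.7 cm³.
Deposited infill = 0.15 × 62.7 = 9.405 cm³.
Support = 0.25 × 107, so 26.75 cm³.
Total extruded = 44.3 + 9.405 + 26.75, so 80.455 cm³.
Mass = 80.455 × 1.09 = 87.69595 g.
At $19.5/kg: 87.69595/1000 × 19.5 = $1.71.

$1.71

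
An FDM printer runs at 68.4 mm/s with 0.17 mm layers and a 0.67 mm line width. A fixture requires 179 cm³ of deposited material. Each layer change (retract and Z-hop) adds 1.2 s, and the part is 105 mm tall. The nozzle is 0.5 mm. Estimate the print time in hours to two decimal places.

6.59 hours

Bead cross-section: 0.17 × 0.67 → 0.1139 mm².
Toolpath length = 179 cm³ / 0.1139 mm² = 179000 / 0.1139 = 1571554 mm.
Time extruding = 1571554 / 68.4, so 22975.9 s.
Layer count = ceil(105 / 0.17) = 618.
Non-print overhead = 618 × 1.2, so 741.6 s.
Total = 22975.9 + 741.6 = 23717.5 s = 6.59 hours.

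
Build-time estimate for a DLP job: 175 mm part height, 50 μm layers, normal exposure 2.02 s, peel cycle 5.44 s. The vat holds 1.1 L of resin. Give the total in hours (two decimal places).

Layer count = ceil(175 / 0.05) = 3500.
Each layer takes = 2.02 + 5.44, so 7.46 s.
Total = 3500 × 7.46 = 26110 s = 7.25 hours.

7.25 hours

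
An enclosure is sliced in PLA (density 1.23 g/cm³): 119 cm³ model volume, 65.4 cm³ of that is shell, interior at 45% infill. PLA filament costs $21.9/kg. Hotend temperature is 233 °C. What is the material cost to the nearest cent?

$2.41

Infill region = 119 − 65.4, so 53.6 cm³.
Infill volume = 0.45 × 53.6, so 24.12 cm³.
Total printed volume = 65.4 + 24.12, so 89.52 cm³.
Mass = 89.52 × 1.23 = 110.1096 g.
Cost = 110.1096 g / 1000 × $21.9/kg = $2.41.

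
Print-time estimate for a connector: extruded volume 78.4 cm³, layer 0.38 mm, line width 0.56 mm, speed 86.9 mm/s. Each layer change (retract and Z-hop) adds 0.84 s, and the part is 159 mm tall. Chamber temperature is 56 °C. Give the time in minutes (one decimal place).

76.5 minutes

Extrusion cross-section = 0.38 × 0.56, so 0.2128 mm².
Path length: 78400 mm³ / 0.2128 mm² → 368421.1 mm.
Extrusion time = 368421.1 / 86.9, so 4239.6 s.
Number of layers: 159 / 0.38 → 419 (rounded up).
Z-hop total: 419 × 0.84 → 351.96 s.
Altogether 4239.6 + 351.96 = 4591.56 s, i.e. 76.5 minutes.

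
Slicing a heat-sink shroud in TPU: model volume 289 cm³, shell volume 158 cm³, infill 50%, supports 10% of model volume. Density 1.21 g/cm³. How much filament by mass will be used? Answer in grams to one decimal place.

Interior volume: 289 − 158 → 131 cm³.
Infill volume = 0.50 × 131 = 65.5 cm³.
Support = 0.10 × 289 = 28.9 cm³.
Deposited volume = 158 + 65.5 + 28.9, so 252.4 cm³.
Mass = 252.4 × 1.21 = 305.404 g.

305.4 g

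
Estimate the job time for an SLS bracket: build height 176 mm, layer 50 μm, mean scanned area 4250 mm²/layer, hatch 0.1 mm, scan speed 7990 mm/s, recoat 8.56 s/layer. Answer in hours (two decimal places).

Layer count = ceil(176 / 0.05) = 3520.
Per-layer scan distance: 4250 / 0.1 → 42500 mm.
Laser time per layer = 42500 / 7990 = 5.3191 s.
Layer cycle = 5.3191 + 8.56, so 13.8791 s.
Total: 3520 × 13.8791 s = 48854.432 s → 13.57 hours.

13.57 hours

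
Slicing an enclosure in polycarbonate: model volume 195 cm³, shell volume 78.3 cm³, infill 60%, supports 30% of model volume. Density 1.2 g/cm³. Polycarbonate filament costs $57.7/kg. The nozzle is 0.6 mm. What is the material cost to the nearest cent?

Volume inside the shell = 195 − 78.3 = 116.7 cm³.
Infill volume = 0.60 × 116.7, so 70.02 cm³.
Support: 0.30 × 195 → 58.5 cm³.
Total extruded: 78.3 + 70.02 + 58.5 → 206.82 cm³.
Mass = 206.82 × 1.2 = 248.184 g.
Cost = 248.184 g / 1000 × $57.7/kg = $14.32.

$14.32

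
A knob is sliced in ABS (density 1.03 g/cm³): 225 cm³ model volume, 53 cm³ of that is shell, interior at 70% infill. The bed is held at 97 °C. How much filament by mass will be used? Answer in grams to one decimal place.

178.6 g

Interior volume = 225 − 53, so 172 cm³.
Infill deposited: 0.70 × 172 → 120.4 cm³.
Deposited volume = 53 + 120.4, so 173.4 cm³.
Mass: 173.4 × 1.03 → 178.602 g.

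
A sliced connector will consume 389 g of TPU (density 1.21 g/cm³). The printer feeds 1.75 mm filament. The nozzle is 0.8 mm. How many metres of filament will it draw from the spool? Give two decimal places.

133.66 m

Extruded volume: 389/1.21 = 321.4876 cm³ (321487.6 mm³).
A = π r² = π × 0.875² = 2.4053 mm².
Length = 321487.6 / 2.4053 = 133658.01 mm = 133.66 m.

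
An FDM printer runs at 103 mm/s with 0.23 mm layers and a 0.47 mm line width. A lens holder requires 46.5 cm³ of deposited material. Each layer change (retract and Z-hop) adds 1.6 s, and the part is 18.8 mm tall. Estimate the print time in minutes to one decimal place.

Extrusion cross-section: 0.23 × 0.47 → 0.1081 mm².
Path length: 46500 mm³ / 0.1081 mm² → 430157.3 mm.
Print-move time: 430157.3 / 103 → 4176.3 s.
Number of layers: 18.8 / 0.23 → 82 (rounded up).
Layer-change overhead: 82 × 1.6 → 131.2 s.
Altogether 4176.3 + 131.2 = 4307.5 s, i.e. 71.8 minutes.

71.8 minutes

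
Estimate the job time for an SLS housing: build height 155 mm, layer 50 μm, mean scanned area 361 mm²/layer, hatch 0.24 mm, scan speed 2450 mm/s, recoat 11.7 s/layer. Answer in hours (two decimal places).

Layers = ⌈155/0.05⌉ = 3100.
Scan path per layer: 361 / 0.24 → 1504.2 mm.
Scan time per layer: 1504.2 / 2450 → 0.614 s.
Per-layer time = 0.614 + 11.7 = 12.314 s.
Build time = 3100 × 12.314 = 38173.4 s = 10.60 hours.

10.60 hours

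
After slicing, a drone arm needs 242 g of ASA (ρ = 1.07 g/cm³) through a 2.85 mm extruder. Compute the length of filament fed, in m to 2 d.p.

Extruded volume: 242/1.07 = 226.1682 cm³ (226168.2 mm³).
Filament cross-section = π × (2.85/2)² = 6.3794 mm².
Length = 226168.2 / 6.3794 = 35452.9 mm = 35.45 m.

35.45 m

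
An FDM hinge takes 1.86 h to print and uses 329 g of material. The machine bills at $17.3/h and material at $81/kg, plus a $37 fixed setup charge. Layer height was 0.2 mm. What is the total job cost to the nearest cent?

Machine cost = 17.3 × 1.86, so $32.178.
Material charge = 81 × 329/1000, so $26.649.
Adding setup: 32.178 + 26.649 + 37 → 95.827 ≈ $95.83.

$95.83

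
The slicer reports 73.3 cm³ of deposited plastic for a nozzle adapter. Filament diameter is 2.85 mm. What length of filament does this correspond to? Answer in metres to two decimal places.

11.49 m

Filament cross-section = π × (2.85/2)² = 6.3794 mm².
Length = 73.3 cm³ / 6.3794 mm² = 73300 / 6.3794 = 11490.11 mm = 11.49 m.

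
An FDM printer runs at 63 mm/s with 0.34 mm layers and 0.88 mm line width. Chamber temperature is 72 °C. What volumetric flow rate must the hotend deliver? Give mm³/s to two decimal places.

18.85

A = 0.34 × 0.88 = 0.2992 mm².
Volumetric flow = 63 × 0.2992 = 18.85 mm³/s.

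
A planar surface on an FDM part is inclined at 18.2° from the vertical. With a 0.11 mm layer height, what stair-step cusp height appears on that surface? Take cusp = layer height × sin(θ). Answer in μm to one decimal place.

34.4 μm

sin(18.2°) = 0.3123, so cusp = 0.11 × 0.3123 = 0.034353 mm → 34.4 μm.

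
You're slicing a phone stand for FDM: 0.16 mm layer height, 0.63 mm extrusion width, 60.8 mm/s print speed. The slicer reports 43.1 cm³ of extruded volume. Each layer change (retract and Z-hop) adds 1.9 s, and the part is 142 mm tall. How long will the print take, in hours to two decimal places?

Extrusion cross-section = 0.16 × 0.63 = 0.1008 mm².
Total extruded path = 43100/0.1008 = 427579.4 mm.
Print-move time = 427579.4 / 60.8 = 7032.6 s.
Number of layers: 142 / 0.16 → 888 (rounded up).
Z-hop total: 888 × 1.9 → 1687.2 s.
Total = 7032.6 + 1687.2 = 8719.8 s = 2.42 hours.

2.42 hours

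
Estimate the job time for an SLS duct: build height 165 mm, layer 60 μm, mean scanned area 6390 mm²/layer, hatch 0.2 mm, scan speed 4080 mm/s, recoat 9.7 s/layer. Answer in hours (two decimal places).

Number of layers: 165 / 0.06 → 2750 (rounded up).
Per-layer scan distance = 6390 / 0.2 = 31950 mm.
Laser time per layer = 31950 / 4080, so 7.8309 s.
Time per layer: 7.8309 + 9.7 → 17.5309 s.
Build time = 2750 × 17.5309 = 48209.975 s = 13.39 hours.

13.39 hours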